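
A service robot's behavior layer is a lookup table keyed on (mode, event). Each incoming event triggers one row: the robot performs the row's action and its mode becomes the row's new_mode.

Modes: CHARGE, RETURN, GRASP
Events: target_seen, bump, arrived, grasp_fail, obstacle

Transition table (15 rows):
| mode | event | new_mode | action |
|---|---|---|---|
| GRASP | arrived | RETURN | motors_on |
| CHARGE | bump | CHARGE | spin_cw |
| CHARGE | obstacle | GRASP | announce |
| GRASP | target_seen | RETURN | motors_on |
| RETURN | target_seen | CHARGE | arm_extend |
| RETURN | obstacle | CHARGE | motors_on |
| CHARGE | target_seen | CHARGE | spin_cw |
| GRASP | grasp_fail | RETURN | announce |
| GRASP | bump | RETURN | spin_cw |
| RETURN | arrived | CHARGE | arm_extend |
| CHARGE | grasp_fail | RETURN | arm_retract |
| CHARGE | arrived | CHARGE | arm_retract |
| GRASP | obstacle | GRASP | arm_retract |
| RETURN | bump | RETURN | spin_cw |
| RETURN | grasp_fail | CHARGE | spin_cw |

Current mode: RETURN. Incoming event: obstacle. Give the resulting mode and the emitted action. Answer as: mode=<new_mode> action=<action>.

mode=CHARGE action=motors_on

current mode = RETURN; filter table to that mode:
  (RETURN, target_seen) → (CHARGE, arm_extend)
  (RETURN, obstacle) → (CHARGE, motors_on)  ← event matches
  (RETURN, arrived) → (CHARGE, arm_extend)
  (RETURN, bump) → (RETURN, spin_cw)
  (RETURN, grasp_fail) → (CHARGE, spin_cw)
event = obstacle selects (CHARGE, motors_on)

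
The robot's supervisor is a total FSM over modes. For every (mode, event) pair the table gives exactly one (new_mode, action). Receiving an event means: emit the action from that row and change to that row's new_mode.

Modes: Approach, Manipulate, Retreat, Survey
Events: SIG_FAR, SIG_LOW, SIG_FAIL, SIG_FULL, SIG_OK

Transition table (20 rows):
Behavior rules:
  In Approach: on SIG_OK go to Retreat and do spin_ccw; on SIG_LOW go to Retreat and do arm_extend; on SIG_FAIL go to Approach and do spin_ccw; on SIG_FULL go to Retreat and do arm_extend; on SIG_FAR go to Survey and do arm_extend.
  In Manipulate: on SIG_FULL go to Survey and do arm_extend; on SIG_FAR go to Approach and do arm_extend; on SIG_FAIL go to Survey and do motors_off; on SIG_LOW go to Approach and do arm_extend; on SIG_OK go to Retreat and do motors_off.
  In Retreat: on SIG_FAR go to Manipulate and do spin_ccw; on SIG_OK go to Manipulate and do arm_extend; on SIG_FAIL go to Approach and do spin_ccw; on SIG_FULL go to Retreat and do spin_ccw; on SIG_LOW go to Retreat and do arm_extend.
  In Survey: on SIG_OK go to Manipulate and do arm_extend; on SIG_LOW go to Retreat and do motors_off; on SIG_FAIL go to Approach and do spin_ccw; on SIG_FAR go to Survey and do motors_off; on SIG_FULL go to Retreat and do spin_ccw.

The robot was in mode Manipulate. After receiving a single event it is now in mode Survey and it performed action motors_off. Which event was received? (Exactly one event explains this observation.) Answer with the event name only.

try SIG_FAR: (Manipulate, SIG_FAR) → (Approach, arm_extend)
try SIG_LOW: (Manipulate, SIG_LOW) → (Approach, arm_extend)
try SIG_FAIL: (Manipulate, SIG_FAIL) → (Survey, motors_off)  ← matches
try SIG_FULL: (Manipulate, SIG_FULL) → (Survey, arm_extend)
try SIG_OK: (Manipulate, SIG_OK) → (Retreat, motors_off)

SIG_FAIL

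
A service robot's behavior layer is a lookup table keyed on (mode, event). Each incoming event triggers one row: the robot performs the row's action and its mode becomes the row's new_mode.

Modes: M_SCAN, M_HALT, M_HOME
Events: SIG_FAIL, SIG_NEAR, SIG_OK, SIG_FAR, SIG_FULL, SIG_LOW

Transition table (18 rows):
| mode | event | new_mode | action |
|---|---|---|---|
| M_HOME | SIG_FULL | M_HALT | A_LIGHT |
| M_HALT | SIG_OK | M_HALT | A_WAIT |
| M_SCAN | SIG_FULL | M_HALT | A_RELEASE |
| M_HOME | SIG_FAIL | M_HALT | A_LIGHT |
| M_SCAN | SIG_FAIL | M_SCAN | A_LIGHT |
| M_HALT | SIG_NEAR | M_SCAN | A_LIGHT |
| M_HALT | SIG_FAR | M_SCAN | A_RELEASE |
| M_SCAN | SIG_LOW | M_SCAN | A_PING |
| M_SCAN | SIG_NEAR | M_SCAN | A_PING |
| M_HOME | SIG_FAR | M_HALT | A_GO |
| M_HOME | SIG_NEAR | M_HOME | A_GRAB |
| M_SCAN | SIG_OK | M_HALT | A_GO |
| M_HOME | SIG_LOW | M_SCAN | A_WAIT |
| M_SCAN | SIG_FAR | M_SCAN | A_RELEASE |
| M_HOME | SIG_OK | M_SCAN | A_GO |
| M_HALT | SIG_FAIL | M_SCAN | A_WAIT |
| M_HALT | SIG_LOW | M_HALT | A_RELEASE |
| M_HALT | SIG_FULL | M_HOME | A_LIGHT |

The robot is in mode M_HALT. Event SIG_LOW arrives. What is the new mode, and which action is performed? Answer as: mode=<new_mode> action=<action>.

current mode = M_HALT; filter table to that mode:
  (M_HALT, SIG_OK) → (M_HALT, A_WAIT)
  (M_HALT, SIG_NEAR) → (M_SCAN, A_LIGHT)
  (M_HALT, SIG_FAR) → (M_SCAN, A_RELEASE)
  (M_HALT, SIG_FAIL) → (M_SCAN, A_WAIT)
  (M_HALT, SIG_LOW) → (M_HALT, A_RELEASE)  ← event matches
  (M_HALT, SIG_FULL) → (M_HOME, A_LIGHT)
event = SIG_LOW selects (M_HALT, A_RELEASE)

mode=M_HALT action=A_RELEASE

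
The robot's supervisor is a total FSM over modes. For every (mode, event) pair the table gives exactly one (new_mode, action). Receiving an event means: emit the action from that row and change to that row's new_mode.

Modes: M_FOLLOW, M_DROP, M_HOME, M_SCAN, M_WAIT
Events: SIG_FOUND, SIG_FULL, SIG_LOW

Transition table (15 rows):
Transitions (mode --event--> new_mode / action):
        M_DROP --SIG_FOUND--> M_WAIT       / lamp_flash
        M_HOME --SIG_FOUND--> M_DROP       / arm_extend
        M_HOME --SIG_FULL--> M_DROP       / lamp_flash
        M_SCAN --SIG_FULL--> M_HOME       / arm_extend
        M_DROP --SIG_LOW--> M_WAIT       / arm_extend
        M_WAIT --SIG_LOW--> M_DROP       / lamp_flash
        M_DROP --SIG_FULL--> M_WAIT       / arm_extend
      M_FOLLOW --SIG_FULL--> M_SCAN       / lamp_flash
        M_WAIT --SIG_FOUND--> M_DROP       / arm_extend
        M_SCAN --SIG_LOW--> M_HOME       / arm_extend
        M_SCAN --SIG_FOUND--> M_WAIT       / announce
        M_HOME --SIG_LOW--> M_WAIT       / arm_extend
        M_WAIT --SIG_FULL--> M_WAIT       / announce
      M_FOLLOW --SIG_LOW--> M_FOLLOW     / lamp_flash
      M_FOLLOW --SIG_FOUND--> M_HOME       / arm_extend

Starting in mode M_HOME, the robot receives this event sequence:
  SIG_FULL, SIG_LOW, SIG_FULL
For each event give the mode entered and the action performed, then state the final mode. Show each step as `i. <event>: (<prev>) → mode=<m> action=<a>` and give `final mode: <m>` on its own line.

1. SIG_FULL: (M_HOME) → mode=M_DROP action=lamp_flash
2. SIG_LOW: (M_DROP) → mode=M_WAIT action=arm_extend
3. SIG_FULL: (M_WAIT) → mode=M_WAIT action=announce

final mode: M_WAIT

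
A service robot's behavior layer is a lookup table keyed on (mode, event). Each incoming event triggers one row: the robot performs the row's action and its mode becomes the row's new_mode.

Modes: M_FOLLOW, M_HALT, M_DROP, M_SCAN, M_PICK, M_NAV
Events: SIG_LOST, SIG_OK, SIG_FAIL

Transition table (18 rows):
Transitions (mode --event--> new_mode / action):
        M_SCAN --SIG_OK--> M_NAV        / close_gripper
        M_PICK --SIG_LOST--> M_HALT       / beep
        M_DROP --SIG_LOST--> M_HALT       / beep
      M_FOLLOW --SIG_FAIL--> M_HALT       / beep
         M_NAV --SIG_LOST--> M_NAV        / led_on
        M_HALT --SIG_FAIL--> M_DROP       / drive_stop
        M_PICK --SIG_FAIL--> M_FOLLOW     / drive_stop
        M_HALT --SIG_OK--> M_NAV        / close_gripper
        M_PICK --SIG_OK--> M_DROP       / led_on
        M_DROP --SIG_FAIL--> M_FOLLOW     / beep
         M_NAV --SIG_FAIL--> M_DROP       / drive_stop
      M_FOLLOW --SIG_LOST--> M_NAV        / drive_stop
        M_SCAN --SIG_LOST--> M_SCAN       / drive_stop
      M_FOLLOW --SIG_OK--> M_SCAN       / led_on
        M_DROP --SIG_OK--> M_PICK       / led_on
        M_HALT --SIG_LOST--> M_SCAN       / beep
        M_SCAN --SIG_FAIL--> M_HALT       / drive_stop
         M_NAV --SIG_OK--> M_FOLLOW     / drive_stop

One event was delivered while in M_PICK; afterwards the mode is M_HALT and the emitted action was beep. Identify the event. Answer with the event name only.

try SIG_LOST: (M_PICK, SIG_LOST) → (M_HALT, beep)  ← matches
try SIG_OK: (M_PICK, SIG_OK) → (M_DROP, led_on)
try SIG_FAIL: (M_PICK, SIG_FAIL) → (M_FOLLOW, drive_stop)

SIG_LOST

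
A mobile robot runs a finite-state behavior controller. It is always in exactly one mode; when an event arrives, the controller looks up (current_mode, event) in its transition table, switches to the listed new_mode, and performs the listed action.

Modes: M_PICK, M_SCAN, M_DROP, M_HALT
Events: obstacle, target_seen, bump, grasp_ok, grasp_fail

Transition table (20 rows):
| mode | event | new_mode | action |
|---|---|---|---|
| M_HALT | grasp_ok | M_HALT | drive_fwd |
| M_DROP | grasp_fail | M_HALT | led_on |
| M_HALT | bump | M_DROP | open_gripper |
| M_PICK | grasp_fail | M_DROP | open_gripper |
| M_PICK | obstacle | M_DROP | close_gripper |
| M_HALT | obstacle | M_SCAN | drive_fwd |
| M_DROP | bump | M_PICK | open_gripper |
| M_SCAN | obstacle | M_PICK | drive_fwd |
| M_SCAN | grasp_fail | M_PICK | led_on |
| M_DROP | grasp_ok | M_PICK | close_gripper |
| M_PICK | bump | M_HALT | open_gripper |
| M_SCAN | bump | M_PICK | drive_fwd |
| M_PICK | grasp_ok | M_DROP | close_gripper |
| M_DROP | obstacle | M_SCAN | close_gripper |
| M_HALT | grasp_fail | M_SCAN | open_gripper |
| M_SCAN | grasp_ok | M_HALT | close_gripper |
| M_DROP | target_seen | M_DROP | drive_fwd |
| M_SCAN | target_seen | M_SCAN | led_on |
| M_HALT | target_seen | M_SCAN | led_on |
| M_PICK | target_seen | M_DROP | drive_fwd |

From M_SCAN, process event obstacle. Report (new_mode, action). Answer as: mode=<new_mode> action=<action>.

current mode = M_SCAN; filter table to that mode:
  (M_SCAN, obstacle) → (M_PICK, drive_fwd)  ← event matches
  (M_SCAN, grasp_fail) → (M_PICK, led_on)
  (M_SCAN, bump) → (M_PICK, drive_fwd)
  (M_SCAN, grasp_ok) → (M_HALT, close_gripper)
  (M_SCAN, target_seen) → (M_SCAN, led_on)
event = obstacle selects (M_PICK, drive_fwd)

mode=M_PICK action=drive_fwd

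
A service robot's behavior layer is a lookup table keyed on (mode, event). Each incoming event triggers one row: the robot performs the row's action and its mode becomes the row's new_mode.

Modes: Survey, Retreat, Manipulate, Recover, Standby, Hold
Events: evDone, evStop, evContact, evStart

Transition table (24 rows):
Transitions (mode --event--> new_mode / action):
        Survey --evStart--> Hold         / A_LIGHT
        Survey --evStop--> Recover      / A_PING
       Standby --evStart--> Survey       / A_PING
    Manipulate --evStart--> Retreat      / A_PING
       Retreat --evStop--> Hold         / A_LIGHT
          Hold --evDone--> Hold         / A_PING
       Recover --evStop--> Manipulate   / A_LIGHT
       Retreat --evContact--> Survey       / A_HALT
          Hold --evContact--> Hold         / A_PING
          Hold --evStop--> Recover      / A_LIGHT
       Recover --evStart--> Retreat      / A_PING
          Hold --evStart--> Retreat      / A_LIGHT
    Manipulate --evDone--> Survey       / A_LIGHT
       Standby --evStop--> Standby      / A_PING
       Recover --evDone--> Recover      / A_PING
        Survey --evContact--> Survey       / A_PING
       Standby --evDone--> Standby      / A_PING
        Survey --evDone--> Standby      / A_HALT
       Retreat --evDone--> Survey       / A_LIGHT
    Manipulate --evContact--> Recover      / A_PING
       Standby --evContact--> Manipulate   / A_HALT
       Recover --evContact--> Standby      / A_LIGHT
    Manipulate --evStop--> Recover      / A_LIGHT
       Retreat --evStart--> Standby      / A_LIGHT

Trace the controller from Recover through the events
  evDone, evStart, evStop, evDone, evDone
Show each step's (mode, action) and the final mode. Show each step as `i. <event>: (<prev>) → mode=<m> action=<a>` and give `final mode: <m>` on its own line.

1. evDone: (Recover) → mode=Recover action=A_PING
2. evStart: (Recover) → mode=Retreat action=A_PING
3. evStop: (Retreat) → mode=Hold action=A_LIGHT
4. evDone: (Hold) → mode=Hold action=A_PING
5. evDone: (Hold) → mode=Hold action=A_PING

final mode: Hold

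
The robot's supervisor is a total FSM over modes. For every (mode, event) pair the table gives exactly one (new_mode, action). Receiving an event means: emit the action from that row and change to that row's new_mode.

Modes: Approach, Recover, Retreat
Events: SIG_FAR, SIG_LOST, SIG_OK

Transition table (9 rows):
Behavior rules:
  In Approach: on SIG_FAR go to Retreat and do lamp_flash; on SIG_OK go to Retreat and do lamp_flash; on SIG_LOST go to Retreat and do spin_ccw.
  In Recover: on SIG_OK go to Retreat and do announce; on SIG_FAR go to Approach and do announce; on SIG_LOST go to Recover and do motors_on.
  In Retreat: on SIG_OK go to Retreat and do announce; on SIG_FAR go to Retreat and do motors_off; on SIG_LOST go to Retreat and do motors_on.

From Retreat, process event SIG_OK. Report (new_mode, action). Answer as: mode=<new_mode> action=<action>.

mode=Retreat action=announce

current mode = Retreat; filter table to that mode:
  (Retreat, SIG_OK) → (Retreat, announce)  ← event matches
  (Retreat, SIG_FAR) → (Retreat, motors_off)
  (Retreat, SIG_LOST) → (Retreat, motors_on)
event = SIG_OK selects (Retreat, announce)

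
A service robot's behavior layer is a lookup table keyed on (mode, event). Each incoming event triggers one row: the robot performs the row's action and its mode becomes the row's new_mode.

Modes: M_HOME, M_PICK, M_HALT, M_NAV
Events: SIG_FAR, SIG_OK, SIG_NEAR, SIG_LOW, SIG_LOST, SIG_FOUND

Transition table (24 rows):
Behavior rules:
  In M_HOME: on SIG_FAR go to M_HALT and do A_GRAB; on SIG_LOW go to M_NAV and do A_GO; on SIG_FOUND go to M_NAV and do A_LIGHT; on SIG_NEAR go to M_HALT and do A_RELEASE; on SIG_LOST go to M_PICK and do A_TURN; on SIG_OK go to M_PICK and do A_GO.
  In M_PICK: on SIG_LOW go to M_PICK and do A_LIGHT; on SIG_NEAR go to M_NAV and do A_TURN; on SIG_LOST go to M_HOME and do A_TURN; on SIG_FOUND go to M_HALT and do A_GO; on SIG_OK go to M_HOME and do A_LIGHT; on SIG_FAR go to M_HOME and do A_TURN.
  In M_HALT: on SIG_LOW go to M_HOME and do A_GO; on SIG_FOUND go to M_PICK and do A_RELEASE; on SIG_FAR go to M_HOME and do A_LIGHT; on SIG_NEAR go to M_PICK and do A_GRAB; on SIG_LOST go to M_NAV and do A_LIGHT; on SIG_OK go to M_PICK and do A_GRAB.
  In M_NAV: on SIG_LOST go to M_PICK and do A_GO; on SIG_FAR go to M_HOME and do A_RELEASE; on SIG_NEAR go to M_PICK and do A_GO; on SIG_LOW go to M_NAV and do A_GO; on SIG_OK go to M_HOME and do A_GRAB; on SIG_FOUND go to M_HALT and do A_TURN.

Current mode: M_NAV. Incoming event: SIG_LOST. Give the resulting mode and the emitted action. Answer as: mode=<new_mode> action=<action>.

current mode = M_NAV; filter table to that mode:
  (M_NAV, SIG_LOST) → (M_PICK, A_GO)  ← event matches
  (M_NAV, SIG_FAR) → (M_HOME, A_RELEASE)
  (M_NAV, SIG_NEAR) → (M_PICK, A_GO)
  (M_NAV, SIG_LOW) → (M_NAV, A_GO)
  (M_NAV, SIG_OK) → (M_HOME, A_GRAB)
  (M_NAV, SIG_FOUND) → (M_HALT, A_TURN)
event = SIG_LOST selects (M_PICK, A_GO)

mode=M_PICK action=A_GO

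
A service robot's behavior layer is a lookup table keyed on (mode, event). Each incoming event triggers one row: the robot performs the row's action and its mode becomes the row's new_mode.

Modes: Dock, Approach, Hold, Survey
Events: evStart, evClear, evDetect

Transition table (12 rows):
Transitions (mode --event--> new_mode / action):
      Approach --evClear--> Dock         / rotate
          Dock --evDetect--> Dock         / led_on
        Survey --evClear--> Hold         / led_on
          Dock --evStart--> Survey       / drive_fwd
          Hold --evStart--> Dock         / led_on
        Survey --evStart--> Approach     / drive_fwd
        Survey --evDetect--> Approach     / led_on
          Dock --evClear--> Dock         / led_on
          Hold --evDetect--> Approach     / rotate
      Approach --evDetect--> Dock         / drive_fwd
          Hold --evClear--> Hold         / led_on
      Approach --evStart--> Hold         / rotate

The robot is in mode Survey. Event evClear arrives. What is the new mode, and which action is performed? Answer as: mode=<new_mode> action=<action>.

mode=Hold action=led_on

current mode = Survey; filter table to that mode:
  (Survey, evClear) → (Hold, led_on)  ← event matches
  (Survey, evStart) → (Approach, drive_fwd)
  (Survey, evDetect) → (Approach, led_on)
event = evClear selects (Hold, led_on)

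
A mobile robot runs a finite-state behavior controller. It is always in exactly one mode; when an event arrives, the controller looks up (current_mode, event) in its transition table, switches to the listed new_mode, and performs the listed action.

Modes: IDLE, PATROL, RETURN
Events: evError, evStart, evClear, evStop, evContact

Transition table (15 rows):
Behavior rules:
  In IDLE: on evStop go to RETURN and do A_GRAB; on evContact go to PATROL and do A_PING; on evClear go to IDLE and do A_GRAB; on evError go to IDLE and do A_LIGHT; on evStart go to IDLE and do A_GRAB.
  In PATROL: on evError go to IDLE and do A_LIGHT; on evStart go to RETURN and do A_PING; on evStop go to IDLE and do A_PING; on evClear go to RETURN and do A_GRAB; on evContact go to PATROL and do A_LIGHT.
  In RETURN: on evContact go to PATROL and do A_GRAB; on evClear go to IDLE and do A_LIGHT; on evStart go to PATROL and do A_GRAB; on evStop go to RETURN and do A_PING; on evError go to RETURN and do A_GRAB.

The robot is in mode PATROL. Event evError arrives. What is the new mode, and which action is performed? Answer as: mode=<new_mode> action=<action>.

mode=IDLE action=A_LIGHT

current mode = PATROL; filter table to that mode:
  (PATROL, evError) → (IDLE, A_LIGHT)  ← event matches
  (PATROL, evStart) → (RETURN, A_PING)
  (PATROL, evStop) → (IDLE, A_PING)
  (PATROL, evClear) → (RETURN, A_GRAB)
  (PATROL, evContact) → (PATROL, A_LIGHT)
event = evError selects (IDLE, A_LIGHT)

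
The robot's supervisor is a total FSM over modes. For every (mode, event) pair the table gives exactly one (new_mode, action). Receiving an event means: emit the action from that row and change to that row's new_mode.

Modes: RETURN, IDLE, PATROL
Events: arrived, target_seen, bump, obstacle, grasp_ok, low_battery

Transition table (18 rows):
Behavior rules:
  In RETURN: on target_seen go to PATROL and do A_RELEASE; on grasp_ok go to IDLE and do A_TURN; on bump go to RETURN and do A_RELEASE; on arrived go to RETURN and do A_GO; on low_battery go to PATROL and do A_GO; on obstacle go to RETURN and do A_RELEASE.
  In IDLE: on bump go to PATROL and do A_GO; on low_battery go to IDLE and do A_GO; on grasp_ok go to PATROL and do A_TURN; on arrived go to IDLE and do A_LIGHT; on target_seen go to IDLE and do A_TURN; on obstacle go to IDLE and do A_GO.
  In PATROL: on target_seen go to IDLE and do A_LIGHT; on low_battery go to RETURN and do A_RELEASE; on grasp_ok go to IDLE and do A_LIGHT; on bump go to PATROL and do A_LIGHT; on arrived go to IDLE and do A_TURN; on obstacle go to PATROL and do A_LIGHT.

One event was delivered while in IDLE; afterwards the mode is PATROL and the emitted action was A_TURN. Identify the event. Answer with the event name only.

try arrived: (IDLE, arrived) → (IDLE, A_LIGHT)
try target_seen: (IDLE, target_seen) → (IDLE, A_TURN)
try bump: (IDLE, bump) → (PATROL, A_GO)
try obstacle: (IDLE, obstacle) → (IDLE, A_GO)
try grasp_ok: (IDLE, grasp_ok) → (PATROL, A_TURN)  ← matches
try low_battery: (IDLE, low_battery) → (IDLE, A_GO)

grasp_ok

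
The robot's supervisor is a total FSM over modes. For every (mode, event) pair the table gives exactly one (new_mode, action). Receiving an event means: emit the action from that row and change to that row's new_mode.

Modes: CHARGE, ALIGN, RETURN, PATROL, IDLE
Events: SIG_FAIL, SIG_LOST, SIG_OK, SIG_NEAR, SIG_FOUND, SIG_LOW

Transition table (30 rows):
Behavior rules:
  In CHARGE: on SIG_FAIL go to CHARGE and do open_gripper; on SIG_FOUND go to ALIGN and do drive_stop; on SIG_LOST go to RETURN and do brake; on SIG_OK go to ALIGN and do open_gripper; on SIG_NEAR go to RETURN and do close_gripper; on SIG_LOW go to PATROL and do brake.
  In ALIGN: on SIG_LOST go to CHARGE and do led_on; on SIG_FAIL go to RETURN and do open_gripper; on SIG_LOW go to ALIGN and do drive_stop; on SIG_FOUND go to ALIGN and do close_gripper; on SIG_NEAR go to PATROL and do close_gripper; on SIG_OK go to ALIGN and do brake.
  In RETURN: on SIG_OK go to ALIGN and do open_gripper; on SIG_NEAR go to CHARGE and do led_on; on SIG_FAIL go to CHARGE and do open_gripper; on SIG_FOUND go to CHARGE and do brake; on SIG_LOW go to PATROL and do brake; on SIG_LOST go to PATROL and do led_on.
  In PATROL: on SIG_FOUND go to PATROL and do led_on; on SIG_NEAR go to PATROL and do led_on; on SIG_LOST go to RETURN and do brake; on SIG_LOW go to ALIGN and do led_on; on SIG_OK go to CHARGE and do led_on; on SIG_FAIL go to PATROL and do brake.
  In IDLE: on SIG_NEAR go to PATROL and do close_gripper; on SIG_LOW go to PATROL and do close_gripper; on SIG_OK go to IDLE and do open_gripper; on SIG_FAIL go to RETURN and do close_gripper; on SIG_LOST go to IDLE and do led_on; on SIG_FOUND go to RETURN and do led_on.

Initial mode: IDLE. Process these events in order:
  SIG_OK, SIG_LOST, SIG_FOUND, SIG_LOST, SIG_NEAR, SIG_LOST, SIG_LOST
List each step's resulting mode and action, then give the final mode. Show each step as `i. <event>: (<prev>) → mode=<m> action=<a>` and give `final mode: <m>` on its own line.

1. SIG_OK: (IDLE) → mode=IDLE action=open_gripper
2. SIG_LOST: (IDLE) → mode=IDLE action=led_on
3. SIG_FOUND: (IDLE) → mode=RETURN action=led_on
4. SIG_LOST: (RETURN) → mode=PATROL action=led_on
5. SIG_NEAR: (PATROL) → mode=PATROL action=led_on
6. SIG_LOST: (PATROL) → mode=RETURN action=brake
7. SIG_LOST: (RETURN) → mode=PATROL action=led_on

final mode: PATROL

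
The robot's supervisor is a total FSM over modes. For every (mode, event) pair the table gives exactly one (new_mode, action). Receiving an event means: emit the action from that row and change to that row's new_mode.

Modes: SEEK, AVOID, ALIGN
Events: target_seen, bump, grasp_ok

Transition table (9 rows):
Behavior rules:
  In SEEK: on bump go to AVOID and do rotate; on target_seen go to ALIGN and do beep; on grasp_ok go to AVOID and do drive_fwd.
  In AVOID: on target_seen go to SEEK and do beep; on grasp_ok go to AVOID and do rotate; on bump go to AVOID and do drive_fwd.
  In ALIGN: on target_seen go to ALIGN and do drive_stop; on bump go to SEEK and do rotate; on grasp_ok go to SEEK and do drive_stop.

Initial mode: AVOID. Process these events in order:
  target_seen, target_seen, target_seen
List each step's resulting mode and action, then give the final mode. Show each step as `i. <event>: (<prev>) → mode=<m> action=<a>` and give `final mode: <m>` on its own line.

1. target_seen: (AVOID) → mode=SEEK action=beep
2. target_seen: (SEEK) → mode=ALIGN action=beep
3. target_seen: (ALIGN) → mode=ALIGN action=drive_stop

final mode: ALIGN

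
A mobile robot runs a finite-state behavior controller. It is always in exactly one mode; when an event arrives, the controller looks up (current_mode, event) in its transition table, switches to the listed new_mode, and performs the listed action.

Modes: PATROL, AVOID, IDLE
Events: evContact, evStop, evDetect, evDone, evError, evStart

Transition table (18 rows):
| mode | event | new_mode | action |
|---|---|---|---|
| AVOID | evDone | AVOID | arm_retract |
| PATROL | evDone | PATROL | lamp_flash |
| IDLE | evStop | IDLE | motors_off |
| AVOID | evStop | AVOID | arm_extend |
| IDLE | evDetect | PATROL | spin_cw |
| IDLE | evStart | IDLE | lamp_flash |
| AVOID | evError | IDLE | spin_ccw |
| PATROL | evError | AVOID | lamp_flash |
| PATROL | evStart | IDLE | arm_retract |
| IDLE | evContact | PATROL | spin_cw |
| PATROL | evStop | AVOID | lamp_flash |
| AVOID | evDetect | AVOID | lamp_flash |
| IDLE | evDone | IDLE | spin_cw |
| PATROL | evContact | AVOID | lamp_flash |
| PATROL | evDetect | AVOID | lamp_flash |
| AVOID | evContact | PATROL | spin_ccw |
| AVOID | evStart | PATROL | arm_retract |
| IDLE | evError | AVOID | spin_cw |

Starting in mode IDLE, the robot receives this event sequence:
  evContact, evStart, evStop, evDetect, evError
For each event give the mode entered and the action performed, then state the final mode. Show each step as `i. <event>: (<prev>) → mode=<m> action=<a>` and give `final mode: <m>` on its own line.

final mode: AVOID

1. evContact: (IDLE) → mode=PATROL action=spin_cw
2. evStart: (PATROL) → mode=IDLE action=arm_retract
3. evStop: (IDLE) → mode=IDLE action=motors_off
4. evDetect: (IDLE) → mode=PATROL action=spin_cw
5. evError: (PATROL) → mode=AVOID action=lamp_flash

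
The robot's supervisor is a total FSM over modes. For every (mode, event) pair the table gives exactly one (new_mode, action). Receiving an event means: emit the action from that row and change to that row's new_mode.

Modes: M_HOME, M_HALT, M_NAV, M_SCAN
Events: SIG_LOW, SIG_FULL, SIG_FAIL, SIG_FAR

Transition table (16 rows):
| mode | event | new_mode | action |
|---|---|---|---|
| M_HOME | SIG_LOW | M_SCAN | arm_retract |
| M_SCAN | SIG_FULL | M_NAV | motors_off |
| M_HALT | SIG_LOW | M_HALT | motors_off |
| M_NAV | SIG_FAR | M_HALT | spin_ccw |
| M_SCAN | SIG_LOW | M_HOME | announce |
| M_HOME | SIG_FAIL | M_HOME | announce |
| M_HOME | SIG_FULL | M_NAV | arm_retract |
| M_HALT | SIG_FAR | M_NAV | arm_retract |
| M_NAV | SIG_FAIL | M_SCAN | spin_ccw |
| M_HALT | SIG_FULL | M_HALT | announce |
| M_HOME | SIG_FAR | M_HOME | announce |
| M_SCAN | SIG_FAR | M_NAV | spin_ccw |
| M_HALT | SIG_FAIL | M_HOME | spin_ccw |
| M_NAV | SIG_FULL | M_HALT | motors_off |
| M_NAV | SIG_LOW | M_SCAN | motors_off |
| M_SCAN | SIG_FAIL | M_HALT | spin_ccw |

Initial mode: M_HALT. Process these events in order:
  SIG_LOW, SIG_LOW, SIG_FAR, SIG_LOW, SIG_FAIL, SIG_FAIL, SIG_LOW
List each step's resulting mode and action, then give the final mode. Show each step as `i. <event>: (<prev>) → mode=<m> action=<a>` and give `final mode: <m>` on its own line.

final mode: M_SCAN

1. SIG_LOW: (M_HALT) → mode=M_HALT action=motors_off
2. SIG_LOW: (M_HALT) → mode=M_HALT action=motors_off
3. SIG_FAR: (M_HALT) → mode=M_NAV action=arm_retract
4. SIG_LOW: (M_NAV) → mode=M_SCAN action=motors_off
5. SIG_FAIL: (M_SCAN) → mode=M_HALT action=spin_ccw
6. SIG_FAIL: (M_HALT) → mode=M_HOME action=spin_ccw
7. SIG_LOW: (M_HOME) → mode=M_SCAN action=arm_retract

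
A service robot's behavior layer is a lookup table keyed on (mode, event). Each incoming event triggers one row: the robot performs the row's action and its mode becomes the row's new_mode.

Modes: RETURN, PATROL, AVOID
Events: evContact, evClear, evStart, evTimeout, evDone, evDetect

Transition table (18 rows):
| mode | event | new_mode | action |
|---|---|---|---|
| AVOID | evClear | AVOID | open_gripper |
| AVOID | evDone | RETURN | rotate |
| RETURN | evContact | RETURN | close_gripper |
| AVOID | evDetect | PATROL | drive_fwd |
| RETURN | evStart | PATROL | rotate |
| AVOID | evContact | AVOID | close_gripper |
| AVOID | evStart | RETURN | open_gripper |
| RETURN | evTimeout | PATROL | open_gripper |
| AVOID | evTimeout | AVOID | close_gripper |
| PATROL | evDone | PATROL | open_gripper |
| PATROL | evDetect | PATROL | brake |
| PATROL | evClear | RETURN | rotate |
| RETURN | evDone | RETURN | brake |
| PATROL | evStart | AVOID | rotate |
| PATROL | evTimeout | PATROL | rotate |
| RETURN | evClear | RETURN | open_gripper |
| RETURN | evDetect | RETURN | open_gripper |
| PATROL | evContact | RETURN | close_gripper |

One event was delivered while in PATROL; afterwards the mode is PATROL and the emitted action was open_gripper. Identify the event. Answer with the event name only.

evDone

try evContact: (PATROL, evContact) → (RETURN, close_gripper)
try evClear: (PATROL, evClear) → (RETURN, rotate)
try evStart: (PATROL, evStart) → (AVOID, rotate)
try evTimeout: (PATROL, evTimeout) → (PATROL, rotate)
try evDone: (PATROL, evDone) → (PATROL, open_gripper)  ← matches
try evDetect: (PATROL, evDetect) → (PATROL, brake)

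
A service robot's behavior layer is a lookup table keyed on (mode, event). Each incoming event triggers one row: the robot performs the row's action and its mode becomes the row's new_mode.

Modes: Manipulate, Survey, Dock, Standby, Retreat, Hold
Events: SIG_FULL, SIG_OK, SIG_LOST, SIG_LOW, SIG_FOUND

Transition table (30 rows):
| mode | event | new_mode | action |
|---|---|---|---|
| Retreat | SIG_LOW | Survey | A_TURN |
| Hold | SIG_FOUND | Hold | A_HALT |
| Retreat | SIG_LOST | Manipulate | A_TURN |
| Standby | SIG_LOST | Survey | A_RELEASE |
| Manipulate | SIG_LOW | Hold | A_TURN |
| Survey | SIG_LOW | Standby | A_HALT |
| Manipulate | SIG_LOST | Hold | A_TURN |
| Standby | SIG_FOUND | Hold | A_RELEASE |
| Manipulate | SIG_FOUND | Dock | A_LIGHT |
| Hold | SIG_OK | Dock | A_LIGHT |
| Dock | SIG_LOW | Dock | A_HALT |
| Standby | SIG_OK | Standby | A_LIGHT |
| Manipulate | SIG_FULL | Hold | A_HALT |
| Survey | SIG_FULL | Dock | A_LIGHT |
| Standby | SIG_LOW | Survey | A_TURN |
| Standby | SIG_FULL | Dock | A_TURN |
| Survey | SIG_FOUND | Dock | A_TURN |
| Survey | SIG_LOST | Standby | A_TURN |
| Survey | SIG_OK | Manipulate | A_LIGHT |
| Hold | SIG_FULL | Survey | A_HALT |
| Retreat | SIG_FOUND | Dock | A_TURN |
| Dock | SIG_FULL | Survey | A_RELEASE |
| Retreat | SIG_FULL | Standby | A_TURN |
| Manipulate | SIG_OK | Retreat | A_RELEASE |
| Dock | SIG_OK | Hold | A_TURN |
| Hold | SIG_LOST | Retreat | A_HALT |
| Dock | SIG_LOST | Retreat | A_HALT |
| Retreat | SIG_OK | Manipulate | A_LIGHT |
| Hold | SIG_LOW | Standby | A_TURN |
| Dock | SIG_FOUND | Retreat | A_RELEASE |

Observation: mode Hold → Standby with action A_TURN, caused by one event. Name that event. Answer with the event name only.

SIG_LOW

try SIG_FULL: (Hold, SIG_FULL) → (Survey, A_HALT)
try SIG_OK: (Hold, SIG_OK) → (Dock, A_LIGHT)
try SIG_LOST: (Hold, SIG_LOST) → (Retreat, A_HALT)
try SIG_LOW: (Hold, SIG_LOW) → (Standby, A_TURN)  ← matches
try SIG_FOUND: (Hold, SIG_FOUND) → (Hold, A_HALT)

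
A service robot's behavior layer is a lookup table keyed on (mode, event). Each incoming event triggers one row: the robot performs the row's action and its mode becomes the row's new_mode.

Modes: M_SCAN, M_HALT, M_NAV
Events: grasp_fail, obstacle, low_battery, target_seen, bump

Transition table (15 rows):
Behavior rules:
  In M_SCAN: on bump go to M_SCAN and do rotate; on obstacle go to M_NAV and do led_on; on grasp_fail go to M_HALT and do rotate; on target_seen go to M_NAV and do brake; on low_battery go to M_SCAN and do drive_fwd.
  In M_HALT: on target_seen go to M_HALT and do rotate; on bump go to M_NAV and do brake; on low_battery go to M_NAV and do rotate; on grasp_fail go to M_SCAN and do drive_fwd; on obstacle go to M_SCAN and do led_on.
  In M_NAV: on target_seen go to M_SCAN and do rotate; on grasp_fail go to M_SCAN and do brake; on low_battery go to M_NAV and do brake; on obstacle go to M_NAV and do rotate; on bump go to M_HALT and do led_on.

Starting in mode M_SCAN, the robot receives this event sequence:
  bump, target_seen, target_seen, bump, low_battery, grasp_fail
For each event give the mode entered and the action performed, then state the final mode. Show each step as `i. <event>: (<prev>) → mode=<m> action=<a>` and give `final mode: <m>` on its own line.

final mode: M_HALT

1. bump: (M_SCAN) → mode=M_SCAN action=rotate
2. target_seen: (M_SCAN) → mode=M_NAV action=brake
3. target_seen: (M_NAV) → mode=M_SCAN action=rotate
4. bump: (M_SCAN) → mode=M_SCAN action=rotate
5. low_battery: (M_SCAN) → mode=M_SCAN action=drive_fwd
6. grasp_fail: (M_SCAN) → mode=M_HALT action=rotate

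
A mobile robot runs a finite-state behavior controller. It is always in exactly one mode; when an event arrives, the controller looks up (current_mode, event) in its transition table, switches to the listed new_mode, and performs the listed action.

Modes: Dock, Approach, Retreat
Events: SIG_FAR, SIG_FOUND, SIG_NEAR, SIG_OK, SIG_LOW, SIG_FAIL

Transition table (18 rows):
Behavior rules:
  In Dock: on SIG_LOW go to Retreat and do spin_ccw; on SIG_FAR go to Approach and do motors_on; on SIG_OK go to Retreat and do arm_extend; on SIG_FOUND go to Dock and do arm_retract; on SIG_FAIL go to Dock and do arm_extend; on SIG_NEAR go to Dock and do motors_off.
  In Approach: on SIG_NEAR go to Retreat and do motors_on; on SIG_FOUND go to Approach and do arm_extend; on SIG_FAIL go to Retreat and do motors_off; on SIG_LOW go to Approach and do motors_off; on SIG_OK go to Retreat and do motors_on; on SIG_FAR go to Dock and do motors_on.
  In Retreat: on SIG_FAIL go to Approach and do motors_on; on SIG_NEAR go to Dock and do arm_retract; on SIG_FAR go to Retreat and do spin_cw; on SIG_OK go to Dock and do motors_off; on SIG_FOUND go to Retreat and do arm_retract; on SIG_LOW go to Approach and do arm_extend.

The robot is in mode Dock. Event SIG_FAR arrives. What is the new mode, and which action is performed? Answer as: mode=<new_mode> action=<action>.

current mode = Dock; filter table to that mode:
  (Dock, SIG_LOW) → (Retreat, spin_ccw)
  (Dock, SIG_FAR) → (Approach, motors_on)  ← event matches
  (Dock, SIG_OK) → (Retreat, arm_extend)
  (Dock, SIG_FOUND) → (Dock, arm_retract)
  (Dock, SIG_FAIL) → (Dock, arm_extend)
  (Dock, SIG_NEAR) → (Dock, motors_off)
event = SIG_FAR selects (Approach, motors_on)

mode=Approach action=motors_on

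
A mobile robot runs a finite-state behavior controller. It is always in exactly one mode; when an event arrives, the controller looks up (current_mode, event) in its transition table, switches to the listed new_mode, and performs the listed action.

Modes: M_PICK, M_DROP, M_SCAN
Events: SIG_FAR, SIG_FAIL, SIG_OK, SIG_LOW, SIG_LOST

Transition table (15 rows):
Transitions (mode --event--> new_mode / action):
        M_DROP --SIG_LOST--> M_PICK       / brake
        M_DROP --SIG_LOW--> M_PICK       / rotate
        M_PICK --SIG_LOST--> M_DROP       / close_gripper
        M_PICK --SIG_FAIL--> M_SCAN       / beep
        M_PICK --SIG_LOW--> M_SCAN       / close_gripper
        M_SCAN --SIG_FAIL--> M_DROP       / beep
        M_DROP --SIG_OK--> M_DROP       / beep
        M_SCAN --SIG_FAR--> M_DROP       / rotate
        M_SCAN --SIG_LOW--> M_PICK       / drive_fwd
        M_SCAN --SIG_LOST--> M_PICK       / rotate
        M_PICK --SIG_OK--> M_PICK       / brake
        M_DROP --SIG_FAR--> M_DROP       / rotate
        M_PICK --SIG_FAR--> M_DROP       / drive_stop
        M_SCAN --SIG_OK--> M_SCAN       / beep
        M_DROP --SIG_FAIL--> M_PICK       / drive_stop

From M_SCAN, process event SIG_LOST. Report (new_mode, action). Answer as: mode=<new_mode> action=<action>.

mode=M_PICK action=rotate

current mode = M_SCAN; filter table to that mode:
  (M_SCAN, SIG_FAIL) → (M_DROP, beep)
  (M_SCAN, SIG_FAR) → (M_DROP, rotate)
  (M_SCAN, SIG_LOW) → (M_PICK, drive_fwd)
  (M_SCAN, SIG_LOST) → (M_PICK, rotate)  ← event matches
  (M_SCAN, SIG_OK) → (M_SCAN, beep)
event = SIG_LOST selects (M_PICK, rotate)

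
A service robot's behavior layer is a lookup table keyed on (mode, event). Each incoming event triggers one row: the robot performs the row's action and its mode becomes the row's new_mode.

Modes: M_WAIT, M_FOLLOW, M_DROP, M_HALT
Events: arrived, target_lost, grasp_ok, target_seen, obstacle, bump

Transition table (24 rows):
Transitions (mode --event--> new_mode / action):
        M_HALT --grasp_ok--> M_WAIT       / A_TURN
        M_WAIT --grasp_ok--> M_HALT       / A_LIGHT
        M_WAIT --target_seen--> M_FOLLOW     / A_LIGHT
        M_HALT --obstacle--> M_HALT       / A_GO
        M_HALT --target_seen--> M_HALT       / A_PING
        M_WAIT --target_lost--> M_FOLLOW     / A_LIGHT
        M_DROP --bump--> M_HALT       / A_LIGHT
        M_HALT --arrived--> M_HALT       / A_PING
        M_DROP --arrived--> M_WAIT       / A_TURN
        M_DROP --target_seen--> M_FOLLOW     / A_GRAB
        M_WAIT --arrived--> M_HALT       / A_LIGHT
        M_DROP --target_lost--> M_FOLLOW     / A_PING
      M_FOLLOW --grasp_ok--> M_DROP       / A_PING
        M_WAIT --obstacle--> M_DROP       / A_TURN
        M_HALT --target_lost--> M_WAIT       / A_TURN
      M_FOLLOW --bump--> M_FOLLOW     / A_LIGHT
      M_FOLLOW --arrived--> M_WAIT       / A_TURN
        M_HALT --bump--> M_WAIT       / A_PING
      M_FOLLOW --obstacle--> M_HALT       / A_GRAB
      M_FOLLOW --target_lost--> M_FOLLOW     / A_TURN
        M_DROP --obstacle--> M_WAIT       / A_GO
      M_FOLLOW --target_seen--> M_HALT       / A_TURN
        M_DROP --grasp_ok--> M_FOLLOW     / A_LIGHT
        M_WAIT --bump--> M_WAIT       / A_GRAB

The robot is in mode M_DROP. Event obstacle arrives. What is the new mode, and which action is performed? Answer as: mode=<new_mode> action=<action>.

current mode = M_DROP; filter table to that mode:
  (M_DROP, bump) → (M_HALT, A_LIGHT)
  (M_DROP, arrived) → (M_WAIT, A_TURN)
  (M_DROP, target_seen) → (M_FOLLOW, A_GRAB)
  (M_DROP, target_lost) → (M_FOLLOW, A_PING)
  (M_DROP, obstacle) → (M_WAIT, A_GO)  ← event matches
  (M_DROP, grasp_ok) → (M_FOLLOW, A_LIGHT)
event = obstacle selects (M_WAIT, A_GO)

mode=M_WAIT action=A_GO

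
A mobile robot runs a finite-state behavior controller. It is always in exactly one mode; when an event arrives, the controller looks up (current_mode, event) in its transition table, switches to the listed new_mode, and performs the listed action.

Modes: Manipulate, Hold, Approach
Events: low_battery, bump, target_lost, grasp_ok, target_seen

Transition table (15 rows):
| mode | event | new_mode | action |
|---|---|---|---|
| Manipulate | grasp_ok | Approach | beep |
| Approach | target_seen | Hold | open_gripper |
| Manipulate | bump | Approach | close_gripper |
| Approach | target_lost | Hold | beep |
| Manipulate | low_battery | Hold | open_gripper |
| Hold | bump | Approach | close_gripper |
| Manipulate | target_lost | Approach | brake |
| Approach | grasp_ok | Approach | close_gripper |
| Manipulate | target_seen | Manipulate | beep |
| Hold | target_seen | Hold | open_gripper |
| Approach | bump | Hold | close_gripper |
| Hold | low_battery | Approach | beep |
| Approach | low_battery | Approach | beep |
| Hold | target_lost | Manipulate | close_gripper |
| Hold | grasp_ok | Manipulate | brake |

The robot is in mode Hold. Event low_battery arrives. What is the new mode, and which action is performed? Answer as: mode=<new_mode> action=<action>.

mode=Approach action=beep

current mode = Hold; filter table to that mode:
  (Hold, bump) → (Approach, close_gripper)
  (Hold, target_seen) → (Hold, open_gripper)
  (Hold, low_battery) → (Approach, beep)  ← event matches
  (Hold, target_lost) → (Manipulate, close_gripper)
  (Hold, grasp_ok) → (Manipulate, brake)
event = low_battery selects (Approach, beep)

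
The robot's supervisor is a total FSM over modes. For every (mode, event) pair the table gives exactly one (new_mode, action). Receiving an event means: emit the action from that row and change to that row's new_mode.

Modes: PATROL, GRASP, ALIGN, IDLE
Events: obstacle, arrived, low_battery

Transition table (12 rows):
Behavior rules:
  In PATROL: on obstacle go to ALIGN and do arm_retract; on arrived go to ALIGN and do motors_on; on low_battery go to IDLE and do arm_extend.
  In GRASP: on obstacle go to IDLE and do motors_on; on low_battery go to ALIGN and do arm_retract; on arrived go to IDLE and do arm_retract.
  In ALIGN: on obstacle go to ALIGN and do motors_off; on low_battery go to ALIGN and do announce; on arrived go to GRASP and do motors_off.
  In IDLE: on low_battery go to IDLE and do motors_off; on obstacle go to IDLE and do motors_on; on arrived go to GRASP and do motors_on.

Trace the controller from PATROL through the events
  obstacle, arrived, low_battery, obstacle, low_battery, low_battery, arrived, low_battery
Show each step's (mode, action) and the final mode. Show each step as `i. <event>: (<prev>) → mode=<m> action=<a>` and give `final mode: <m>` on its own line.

final mode: ALIGN

1. obstacle: (PATROL) → mode=ALIGN action=arm_retract
2. arrived: (ALIGN) → mode=GRASP action=motors_off
3. low_battery: (GRASP) → mode=ALIGN action=arm_retract
4. obstacle: (ALIGN) → mode=ALIGN action=motors_off
5. low_battery: (ALIGN) → mode=ALIGN action=announce
6. low_battery: (ALIGN) → mode=ALIGN action=announce
7. arrived: (ALIGN) → mode=GRASP action=motors_off
8. low_battery: (GRASP) → mode=ALIGN action=arm_retract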